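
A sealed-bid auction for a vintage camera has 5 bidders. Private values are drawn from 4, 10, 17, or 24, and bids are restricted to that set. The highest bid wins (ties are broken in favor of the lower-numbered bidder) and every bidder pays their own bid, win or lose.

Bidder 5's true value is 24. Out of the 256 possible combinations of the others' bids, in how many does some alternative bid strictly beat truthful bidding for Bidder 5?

Others bid (4, 4, 4, 4): truth gives 0; bid 10 gives 14 > 0. Violating.
Others bid (4, 4, 4, 10): truth gives 0; bid 17 gives 7 > 0. Violating.
Others bid (4, 4, 4, 24): truth gives -24; bid 4 gives -4 > -24. Violating.
Others bid (4, 4, 10, 4): truth gives 0; bid 17 gives 7 > 0. Violating.
Others bid (4, 4, 4, 17): truth gives 0; no alternative beats it.
Others bid (4, 4, 10, 17): truth gives 0; no alternative beats it.
(Checking all 256 profiles: 191 have a profitable deviation, 65 do not.)

191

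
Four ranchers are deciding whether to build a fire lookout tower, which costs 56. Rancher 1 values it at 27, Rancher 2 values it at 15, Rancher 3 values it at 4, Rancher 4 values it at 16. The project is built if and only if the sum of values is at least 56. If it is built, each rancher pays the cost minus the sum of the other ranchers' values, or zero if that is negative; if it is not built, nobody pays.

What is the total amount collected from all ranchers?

Total value 62 ≥ cost 56, so it is built.
Rancher 1: others sum to 35; max(0, 56 - 35) = 21.
Rancher 2: others sum to 47; max(0, 56 - 47) = 9.
Rancher 3: others sum to 58; max(0, 56 - 58) = 0.
Rancher 4: others sum to 46; max(0, 56 - 46) = 10.
Total collected = 21 + 9 + 0 + 10 = 40.

40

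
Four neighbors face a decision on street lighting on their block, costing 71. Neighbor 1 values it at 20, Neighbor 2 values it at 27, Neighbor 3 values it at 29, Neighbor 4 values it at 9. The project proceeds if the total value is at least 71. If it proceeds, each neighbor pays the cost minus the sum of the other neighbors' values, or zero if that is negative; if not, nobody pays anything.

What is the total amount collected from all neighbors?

34

Total value 85 ≥ cost 71, so it is built.
Neighbor 1: others sum to 65; max(0, 71 - 65) = 6.
Neighbor 2: others sum to 58; max(0, 71 - 58) = 13.
Neighbor 3: others sum to 56; max(0, 71 - 56) = 15.
Neighbor 4: others sum to 76; max(0, 71 - 76) = 0.
Total collected = 6 + 13 + 15 + 0 = 34.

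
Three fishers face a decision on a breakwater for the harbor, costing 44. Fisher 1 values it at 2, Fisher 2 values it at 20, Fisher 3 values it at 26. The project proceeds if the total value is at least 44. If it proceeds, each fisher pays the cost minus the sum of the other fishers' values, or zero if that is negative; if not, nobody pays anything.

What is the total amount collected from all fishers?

Total value 48 ≥ cost 44, so it is built.
Fisher 1: others sum to 46; max(0, 44 - 46) = 0.
Fisher 2: others sum to 28; max(0, 44 - 28) = 16.
Fisher 3: others sum to 22; max(0, 44 - 22) = 22.
Total collected = 0 + 16 + 22 = 38.

38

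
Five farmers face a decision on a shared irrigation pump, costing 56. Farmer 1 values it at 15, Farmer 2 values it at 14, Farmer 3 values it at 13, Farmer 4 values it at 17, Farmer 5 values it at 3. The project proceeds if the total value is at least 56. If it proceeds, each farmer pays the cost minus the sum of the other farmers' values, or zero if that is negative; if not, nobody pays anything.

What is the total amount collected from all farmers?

Total value 62 ≥ cost 56, so it is built.
Farmer 1: others sum to 47; max(0, 56 - 47) = 9.
Farmer 2: others sum to 48; max(0, 56 - 48) = 8.
Farmer 3: others sum to 49; max(0, 56 - 49) = 7.
Farmer 4: others sum to 45; max(0, 56 - 45) = 11.
Farmer 5: others sum to 59; max(0, 56 - 59) = 0.
Total collected = 9 + 8 + 7 + 11 + 0 = 35.

35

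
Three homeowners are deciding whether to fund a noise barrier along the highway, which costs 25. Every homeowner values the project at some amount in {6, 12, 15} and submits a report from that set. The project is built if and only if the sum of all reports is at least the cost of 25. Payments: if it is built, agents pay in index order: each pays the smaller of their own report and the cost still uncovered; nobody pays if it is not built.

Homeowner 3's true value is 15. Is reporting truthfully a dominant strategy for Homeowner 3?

Yes

Check each profile of the others' reports and compare truth against every alternative report.
Others report (6, 6): truth gives 2, best alternative gives 0.
Others report (12, 15): truth gives 15, best alternative gives 15.
Others report (15, 12): truth gives 15, best alternative gives 15.
Others report (15, 15): truth gives 15, best alternative gives 15.
Others report (12, 12): truth gives 14, best alternative gives 14.
Others report (6, 15): truth gives 11, best alternative gives 11.
(Remaining 3 profiles checked similarly; truth is weakly best in each.)
In every case the truthful report is at least as good as any alternative, so it is a dominant strategy.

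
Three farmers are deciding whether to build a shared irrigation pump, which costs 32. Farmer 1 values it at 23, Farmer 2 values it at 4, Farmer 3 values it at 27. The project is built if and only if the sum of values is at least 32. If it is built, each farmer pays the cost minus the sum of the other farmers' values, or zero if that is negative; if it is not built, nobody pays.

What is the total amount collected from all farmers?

6

Total value 54 ≥ cost 32, so it is built.
Farmer 1: others sum to 31; max(0, 32 - 31) = 1.
Farmer 2: others sum to 50; max(0, 32 - 50) = 0.
Farmer 3: others sum to 27; max(0, 32 - 27) = 5.
Total collected = 1 + 0 + 5 = 6.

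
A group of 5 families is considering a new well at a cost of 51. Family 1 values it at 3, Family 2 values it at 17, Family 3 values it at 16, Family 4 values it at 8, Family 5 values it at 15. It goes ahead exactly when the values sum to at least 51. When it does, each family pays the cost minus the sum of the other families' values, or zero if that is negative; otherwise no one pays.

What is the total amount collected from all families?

Total value 59 ≥ cost 51, so it is built.
Family 1: others sum to 56; max(0, 51 - 56) = 0.
Family 2: others sum to 42; max(0, 51 - 42) = 9.
Family 3: others sum to 43; max(0, 51 - 43) = 8.
Family 4: others sum to 51; max(0, 51 - 51) = 0.
Family 5: others sum to 44; max(0, 51 - 44) = 7.
Total collected = 0 + 9 + 8 + 0 + 7 = 24.

24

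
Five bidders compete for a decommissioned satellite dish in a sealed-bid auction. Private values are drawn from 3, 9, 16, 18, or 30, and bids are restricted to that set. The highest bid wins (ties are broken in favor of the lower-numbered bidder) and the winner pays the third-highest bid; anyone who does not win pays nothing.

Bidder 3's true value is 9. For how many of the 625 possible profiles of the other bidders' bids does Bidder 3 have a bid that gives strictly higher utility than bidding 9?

Others bid (3, 3, 3, 16): truth gives 0; bid 16 gives 6 > 0. Violating.
Others bid (3, 3, 3, 18): truth gives 0; bid 18 gives 6 > 0. Violating.
Others bid (3, 3, 3, 30): truth gives 0; bid 30 gives 6 > 0. Violating.
Others bid (3, 3, 16, 3): truth gives 0; bid 16 gives 6 > 0. Violating.
Others bid (3, 3, 3, 3): truth gives 6; no alternative beats it.
Others bid (3, 3, 3, 9): truth gives 6; no alternative beats it.
(Checking all 625 profiles: 12 have a profitable deviation, 613 do not.)

12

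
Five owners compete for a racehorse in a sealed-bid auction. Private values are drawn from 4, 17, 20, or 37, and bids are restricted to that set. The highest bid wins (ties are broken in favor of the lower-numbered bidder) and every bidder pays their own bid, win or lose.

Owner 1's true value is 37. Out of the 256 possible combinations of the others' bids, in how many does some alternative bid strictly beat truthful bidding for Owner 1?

Others bid (4, 4, 4, 4): truth gives 0; bid 4 gives 33 > 0. Violating.
Others bid (4, 4, 4, 17): truth gives 0; bid 17 gives 20 > 0. Violating.
Others bid (4, 4, 4, 20): truth gives 0; bid 20 gives 17 > 0. Violating.
Others bid (4, 4, 17, 4): truth gives 0; bid 17 gives 20 > 0. Violating.
Others bid (4, 4, 4, 37): truth gives 0; no alternative beats it.
Others bid (4, 4, 17, 37): truth gives 0; no alternative beats it.
(Checking all 256 profiles: 81 have a profitable deviation, 175 do not.)

81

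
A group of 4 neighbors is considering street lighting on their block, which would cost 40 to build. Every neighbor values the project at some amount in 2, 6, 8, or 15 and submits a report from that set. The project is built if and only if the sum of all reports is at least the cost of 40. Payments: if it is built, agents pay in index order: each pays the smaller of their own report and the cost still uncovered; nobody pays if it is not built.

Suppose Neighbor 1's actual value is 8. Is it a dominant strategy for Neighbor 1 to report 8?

Consider the case where Neighbor 2 reports 6, Neighbor 3 reports 15 and Neighbor 4 reports 15.
Truthful report 8: project built, pays 8, utility 8 - 8 = 0.
Report 6 instead: project built, pays 6, utility 8 - 6 = 2.
Since 2 > 0, reporting 6 is strictly better here, so truthful reporting is not dominant.

No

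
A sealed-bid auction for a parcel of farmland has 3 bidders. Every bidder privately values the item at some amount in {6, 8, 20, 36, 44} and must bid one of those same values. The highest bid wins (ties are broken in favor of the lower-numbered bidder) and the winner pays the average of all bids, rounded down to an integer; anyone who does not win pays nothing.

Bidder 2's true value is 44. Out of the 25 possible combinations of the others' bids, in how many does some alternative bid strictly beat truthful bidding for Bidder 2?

Others bid (6, 6): truth gives 26; bid 8 gives 38 > 26. Violating.
Others bid (6, 8): truth gives 25; bid 8 gives 37 > 25. Violating.
Others bid (6, 20): truth gives 21; bid 20 gives 29 > 21. Violating.
Others bid (6, 36): truth gives 16; bid 36 gives 18 > 16. Violating.
Others bid (6, 44): truth gives 13; no alternative beats it.
Others bid (8, 44): truth gives 12; no alternative beats it.
(Checking all 25 profiles: 12 have a profitable deviation, 13 do not.)

12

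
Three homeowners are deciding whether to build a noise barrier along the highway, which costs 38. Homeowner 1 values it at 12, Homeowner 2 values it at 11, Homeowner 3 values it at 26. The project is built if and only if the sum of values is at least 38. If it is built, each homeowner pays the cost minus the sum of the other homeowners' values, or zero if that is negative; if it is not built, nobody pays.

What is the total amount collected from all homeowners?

16

Total value 49 ≥ cost 38, so it is built.
Homeowner 1: others sum to 37; max(0, 38 - 37) = 1.
Homeowner 2: others sum to 38; max(0, 38 - 38) = 0.
Homeowner 3: others sum to 23; max(0, 38 - 23) = 15.
Total collected = 1 + 0 + 15 = 16.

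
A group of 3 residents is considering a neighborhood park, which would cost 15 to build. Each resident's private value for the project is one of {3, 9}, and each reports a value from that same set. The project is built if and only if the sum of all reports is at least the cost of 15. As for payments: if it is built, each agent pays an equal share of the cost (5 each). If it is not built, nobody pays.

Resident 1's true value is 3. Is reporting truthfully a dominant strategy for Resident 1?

Check each profile of the others' reports and compare truth against every alternative report.
Others report (3, 3): truth gives 0, best alternative gives -2.
Others report (3, 9): truth gives -2, best alternative gives -2.
Others report (9, 3): truth gives -2, best alternative gives -2.
Others report (9, 9): truth gives -2, best alternative gives -2.
In every case the truthful report is at least as good as any alternative, so it is a dominant strategy.

Yes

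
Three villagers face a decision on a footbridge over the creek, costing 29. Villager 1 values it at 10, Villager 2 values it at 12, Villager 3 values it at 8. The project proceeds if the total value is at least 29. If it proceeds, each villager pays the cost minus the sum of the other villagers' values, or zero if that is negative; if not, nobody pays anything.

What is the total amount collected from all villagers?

Total value 30 ≥ cost 29, so it is built.
Villager 1: others sum to 20; max(0, 29 - 20) = 9.
Villager 2: others sum to 18; max(0, 29 - 18) = 11.
Villager 3: others sum to 22; max(0, 29 - 22) = 7.
Total collected = 9 + 11 + 7 = 27.

27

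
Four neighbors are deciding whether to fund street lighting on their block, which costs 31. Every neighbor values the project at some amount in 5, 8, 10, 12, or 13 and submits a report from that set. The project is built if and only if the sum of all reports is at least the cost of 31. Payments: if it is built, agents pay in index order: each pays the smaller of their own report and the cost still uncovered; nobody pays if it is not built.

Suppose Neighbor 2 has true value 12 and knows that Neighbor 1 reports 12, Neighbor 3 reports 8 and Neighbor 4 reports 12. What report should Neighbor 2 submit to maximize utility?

5

Report 5: project built, pays 5, utility 12 - 5 = 7.
Report 8: project built, pays 8, utility 12 - 8 = 4.
Report 10: project built, pays 10, utility 12 - 10 = 2.
Report 12: project built, pays 12, utility 12 - 12 = 0.
Report 13: project built, pays 13, utility 12 - 13 = -1.
The best choice is 5 with utility 7.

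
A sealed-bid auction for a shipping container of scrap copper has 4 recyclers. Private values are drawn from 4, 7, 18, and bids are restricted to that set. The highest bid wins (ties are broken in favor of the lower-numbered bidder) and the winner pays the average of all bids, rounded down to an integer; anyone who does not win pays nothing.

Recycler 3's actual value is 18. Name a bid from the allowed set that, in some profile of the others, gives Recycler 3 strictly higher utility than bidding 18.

7

Suppose Recycler 1 bids 4, Recycler 2 bids 4 and Recycler 4 bids 4.
Bid 18: wins, pays 7, utility 18 - 7 = 11.
Bid 7: wins, pays 4, utility 18 - 4 = 14.
So bidding 7 beats truth here (14 > 11).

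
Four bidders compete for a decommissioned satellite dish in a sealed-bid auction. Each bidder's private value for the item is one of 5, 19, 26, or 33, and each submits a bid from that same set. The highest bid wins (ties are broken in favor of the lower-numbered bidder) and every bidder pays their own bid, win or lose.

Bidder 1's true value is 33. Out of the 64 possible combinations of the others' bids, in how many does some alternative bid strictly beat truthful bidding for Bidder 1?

27

Others bid (5, 5, 5): truth gives 0; bid 5 gives 28 > 0. Violating.
Others bid (5, 5, 19): truth gives 0; bid 19 gives 14 > 0. Violating.
Others bid (5, 5, 26): truth gives 0; bid 26 gives 7 > 0. Violating.
Others bid (5, 19, 5): truth gives 0; bid 19 gives 14 > 0. Violating.
Others bid (5, 5, 33): truth gives 0; no alternative beats it.
Others bid (5, 19, 33): truth gives 0; no alternative beats it.
(Checking all 64 profiles: 27 have a profitable deviation, 37 do not.)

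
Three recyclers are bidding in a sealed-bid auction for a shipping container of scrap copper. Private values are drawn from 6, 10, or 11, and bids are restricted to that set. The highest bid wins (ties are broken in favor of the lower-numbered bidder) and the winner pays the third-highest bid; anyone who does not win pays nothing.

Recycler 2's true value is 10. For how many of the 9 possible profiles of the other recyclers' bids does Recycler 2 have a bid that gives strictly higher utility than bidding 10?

Others bid (6, 11): truth gives 0; bid 11 gives 4 > 0. Violating.
Others bid (10, 6): truth gives 0; bid 11 gives 4 > 0. Violating.
Others bid (6, 6): truth gives 4; no alternative beats it.
Others bid (6, 10): truth gives 4; no alternative beats it.
(Checking all 9 profiles: 2 have a profitable deviation, 7 do not.)

2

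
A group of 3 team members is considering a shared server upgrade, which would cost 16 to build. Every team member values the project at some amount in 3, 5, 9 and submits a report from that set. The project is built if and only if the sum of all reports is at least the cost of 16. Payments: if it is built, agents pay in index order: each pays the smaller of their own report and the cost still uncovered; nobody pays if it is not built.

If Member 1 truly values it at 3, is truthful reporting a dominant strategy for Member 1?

Check each profile of the others' reports and compare truth against every alternative report.
Others report (3, 9): truth gives 0, best alternative gives -2.
Others report (5, 9): truth gives 0, best alternative gives -2.
Others report (9, 3): truth gives 0, best alternative gives -2.
Others report (9, 5): truth gives 0, best alternative gives -2.
Others report (9, 9): truth gives 0, best alternative gives -2.
Others report (3, 3): truth gives 0, best alternative gives 0.
(Remaining 3 profiles checked similarly; truth is weakly best in each.)
In every case the truthful report is at least as good as any alternative, so it is a dominant strategy.

Yes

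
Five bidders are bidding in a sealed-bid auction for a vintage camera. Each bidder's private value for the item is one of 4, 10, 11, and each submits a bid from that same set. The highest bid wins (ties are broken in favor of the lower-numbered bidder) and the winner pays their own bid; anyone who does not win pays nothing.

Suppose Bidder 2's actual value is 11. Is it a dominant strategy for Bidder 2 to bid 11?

Consider the case where Bidder 1 bids 4, Bidder 3 bids 4, Bidder 4 bids 4 and Bidder 5 bids 4.
Truthful bid 11: wins, pays 11, utility 11 - 11 = 0.
Bid 10 instead: wins, pays 10, utility 11 - 10 = 1.
Since 1 > 0, bidding 10 is strictly better here, so truthful bidding is not dominant.

No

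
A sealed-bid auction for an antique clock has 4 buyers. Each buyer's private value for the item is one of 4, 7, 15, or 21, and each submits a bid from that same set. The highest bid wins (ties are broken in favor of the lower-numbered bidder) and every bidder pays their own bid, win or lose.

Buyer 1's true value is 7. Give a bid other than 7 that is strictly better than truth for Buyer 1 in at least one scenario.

Suppose Buyer 2 bids 4, Buyer 3 bids 4 and Buyer 4 bids 4.
Bid 7: wins, pays 7, utility 7 - 7 = 0.
Bid 4: wins, pays 4, utility 7 - 4 = 3.
So bidding 4 beats truth here (3 > 0).

4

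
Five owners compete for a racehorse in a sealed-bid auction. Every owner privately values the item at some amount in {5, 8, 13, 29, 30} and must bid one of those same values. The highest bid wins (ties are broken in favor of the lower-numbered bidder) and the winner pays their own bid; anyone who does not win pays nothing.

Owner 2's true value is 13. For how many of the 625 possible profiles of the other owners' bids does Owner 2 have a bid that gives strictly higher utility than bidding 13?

Others bid (5, 5, 5, 5): truth gives 0; bid 8 gives 5 > 0. Violating.
Others bid (5, 5, 5, 8): truth gives 0; bid 8 gives 5 > 0. Violating.
Others bid (5, 5, 8, 5): truth gives 0; bid 8 gives 5 > 0. Violating.
Others bid (5, 5, 8, 8): truth gives 0; bid 8 gives 5 > 0. Violating.
Others bid (5, 5, 5, 13): truth gives 0; no alternative beats it.
Others bid (5, 5, 5, 29): truth gives 0; no alternative beats it.
(Checking all 625 profiles: 8 have a profitable deviation, 617 do not.)

8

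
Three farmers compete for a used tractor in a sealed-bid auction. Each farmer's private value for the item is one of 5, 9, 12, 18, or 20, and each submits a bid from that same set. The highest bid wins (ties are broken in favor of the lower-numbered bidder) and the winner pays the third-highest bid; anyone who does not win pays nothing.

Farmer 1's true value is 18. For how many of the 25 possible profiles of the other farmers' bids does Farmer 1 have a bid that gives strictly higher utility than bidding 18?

6

Others bid (5, 20): truth gives 0; bid 20 gives 13 > 0. Violating.
Others bid (9, 20): truth gives 0; bid 20 gives 9 > 0. Violating.
Others bid (12, 20): truth gives 0; bid 20 gives 6 > 0. Violating.
Others bid (20, 5): truth gives 0; bid 20 gives 13 > 0. Violating.
Others bid (5, 5): truth gives 13; no alternative beats it.
Others bid (5, 9): truth gives 13; no alternative beats it.
(Checking all 25 profiles: 6 have a profitable deviation, 19 do not.)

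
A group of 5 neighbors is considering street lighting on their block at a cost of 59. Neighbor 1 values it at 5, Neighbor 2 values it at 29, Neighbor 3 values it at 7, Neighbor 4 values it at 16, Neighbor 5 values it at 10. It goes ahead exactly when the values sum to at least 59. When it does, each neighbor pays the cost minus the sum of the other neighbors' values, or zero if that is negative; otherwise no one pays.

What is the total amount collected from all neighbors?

31

Total value 67 ≥ cost 59, so it is built.
Neighbor 1: others sum to 62; max(0, 59 - 62) = 0.
Neighbor 2: others sum to 38; max(0, 59 - 38) = 21.
Neighbor 3: others sum to 60; max(0, 59 - 60) = 0.
Neighbor 4: others sum to 51; max(0, 59 - 51) = 8.
Neighbor 5: others sum to 57; max(0, 59 - 57) = 2.
Total collected = 0 + 21 + 0 + 8 + 2 = 31.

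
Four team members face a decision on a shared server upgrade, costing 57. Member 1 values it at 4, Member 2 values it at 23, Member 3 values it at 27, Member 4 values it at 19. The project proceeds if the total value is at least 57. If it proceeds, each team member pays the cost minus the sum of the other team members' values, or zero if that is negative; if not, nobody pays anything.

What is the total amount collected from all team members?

21

Total value 73 ≥ cost 57, so it is built.
Member 1: others sum to 69; max(0, 57 - 69) = 0.
Member 2: others sum to 50; max(0, 57 - 50) = 7.
Member 3: others sum to 46; max(0, 57 - 46) = 11.
Member 4: others sum to 54; max(0, 57 - 54) = 3.
Total collected = 0 + 7 + 11 + 3 = 21.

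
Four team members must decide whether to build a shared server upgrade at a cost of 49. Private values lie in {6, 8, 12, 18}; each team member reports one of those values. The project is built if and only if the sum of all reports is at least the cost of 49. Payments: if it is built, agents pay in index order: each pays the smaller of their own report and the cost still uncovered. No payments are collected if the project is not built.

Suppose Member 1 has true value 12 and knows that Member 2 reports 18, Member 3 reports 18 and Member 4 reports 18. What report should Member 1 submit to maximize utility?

6

Report 6: project built, pays 6, utility 12 - 6 = 6.
Report 8: project built, pays 8, utility 12 - 8 = 4.
Report 12: project built, pays 12, utility 12 - 12 = 0.
Report 18: project built, pays 18, utility 12 - 18 = -6.
The best choice is 6 with utility 6.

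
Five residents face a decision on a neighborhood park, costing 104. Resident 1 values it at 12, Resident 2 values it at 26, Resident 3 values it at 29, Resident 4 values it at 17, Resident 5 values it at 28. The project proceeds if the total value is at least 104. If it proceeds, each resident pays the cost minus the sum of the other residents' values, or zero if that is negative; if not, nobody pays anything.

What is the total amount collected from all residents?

Total value 112 ≥ cost 104, so it is built.
Resident 1: others sum to 100; max(0, 104 - 100) = 4.
Resident 2: others sum to 86; max(0, 104 - 86) = 18.
Resident 3: others sum to 83; max(0, 104 - 83) = 21.
Resident 4: others sum to 95; max(0, 104 - 95) = 9.
Resident 5: others sum to 84; max(0, 104 - 84) = 20.
Total collected = 4 + 18 + 21 + 9 + 20 = 72.

72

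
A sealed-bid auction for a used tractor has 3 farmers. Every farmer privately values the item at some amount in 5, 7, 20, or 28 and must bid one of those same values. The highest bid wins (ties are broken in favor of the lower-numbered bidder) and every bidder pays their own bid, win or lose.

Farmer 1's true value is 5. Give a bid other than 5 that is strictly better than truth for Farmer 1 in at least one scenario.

Suppose Farmer 2 bids 5 and Farmer 3 bids 7.
Bid 5: loses but pays 5, utility -5.
Bid 7: wins, pays 7, utility 5 - 7 = -2.
So bidding 7 beats truth here (-2 > -5).

7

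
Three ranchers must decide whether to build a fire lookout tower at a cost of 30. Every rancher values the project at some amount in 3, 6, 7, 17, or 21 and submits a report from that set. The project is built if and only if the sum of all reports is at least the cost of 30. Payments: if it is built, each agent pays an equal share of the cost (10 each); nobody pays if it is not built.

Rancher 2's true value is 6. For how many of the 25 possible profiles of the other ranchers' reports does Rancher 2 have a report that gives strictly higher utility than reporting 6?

4

Others report (3, 21): truth gives -4; report 3 gives 0 > -4. Violating.
Others report (7, 17): truth gives -4; report 3 gives 0 > -4. Violating.
Others report (17, 7): truth gives -4; report 3 gives 0 > -4. Violating.
Others report (21, 3): truth gives -4; report 3 gives 0 > -4. Violating.
Others report (3, 3): truth gives 0; no alternative beats it.
Others report (3, 6): truth gives 0; no alternative beats it.
(Checking all 25 profiles: 4 have a profitable deviation, 21 do not.)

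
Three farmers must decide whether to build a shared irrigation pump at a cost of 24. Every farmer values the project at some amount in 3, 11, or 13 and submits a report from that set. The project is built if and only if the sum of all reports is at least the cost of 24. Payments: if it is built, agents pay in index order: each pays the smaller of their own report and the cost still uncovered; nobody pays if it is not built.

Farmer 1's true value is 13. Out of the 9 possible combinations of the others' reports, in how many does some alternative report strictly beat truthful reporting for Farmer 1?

8

Others report (3, 11): truth gives 0; report 11 gives 2 > 0. Violating.
Others report (3, 13): truth gives 0; report 11 gives 2 > 0. Violating.
Others report (11, 3): truth gives 0; report 11 gives 2 > 0. Violating.
Others report (11, 11): truth gives 0; report 3 gives 10 > 0. Violating.
Others report (3, 3): truth gives 0; no alternative beats it.
(Checking all 9 profiles: 8 have a profitable deviation, 1 does not.)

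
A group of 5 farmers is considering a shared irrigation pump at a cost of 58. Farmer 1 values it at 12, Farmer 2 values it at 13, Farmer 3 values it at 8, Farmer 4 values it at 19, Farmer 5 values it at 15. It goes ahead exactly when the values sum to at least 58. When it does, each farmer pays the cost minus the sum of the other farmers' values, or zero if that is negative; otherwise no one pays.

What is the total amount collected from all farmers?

Total value 67 ≥ cost 58, so it is built.
Farmer 1: others sum to 55; max(0, 58 - 55) = 3.
Farmer 2: others sum to 54; max(0, 58 - 54) = 4.
Farmer 3: others sum to 59; max(0, 58 - 59) = 0.
Farmer 4: others sum to 48; max(0, 58 - 48) = 10.
Farmer 5: others sum to 52; max(0, 58 - 52) = 6.
Total collected = 3 + 4 + 0 + 10 + 6 = 23.

23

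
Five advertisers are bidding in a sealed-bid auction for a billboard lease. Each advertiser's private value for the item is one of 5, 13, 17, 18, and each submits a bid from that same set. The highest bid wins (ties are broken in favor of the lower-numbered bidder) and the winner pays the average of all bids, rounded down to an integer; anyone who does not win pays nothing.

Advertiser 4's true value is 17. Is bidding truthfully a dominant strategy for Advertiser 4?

No

Consider the case where Advertiser 1 bids 5, Advertiser 2 bids 5, Advertiser 3 bids 5 and Advertiser 5 bids 5.
Truthful bid 17: wins, pays 7, utility 17 - 7 = 10.
Bid 13 instead: wins, pays 6, utility 17 - 6 = 11.
Since 11 > 10, bidding 13 is strictly better here, so truthful bidding is not dominant.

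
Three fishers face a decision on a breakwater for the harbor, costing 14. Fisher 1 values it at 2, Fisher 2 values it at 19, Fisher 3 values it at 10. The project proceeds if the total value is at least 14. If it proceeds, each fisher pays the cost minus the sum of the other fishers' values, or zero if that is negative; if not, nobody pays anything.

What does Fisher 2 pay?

2

Total value 31 ≥ cost 14, so the project is built.
The other fishers' values sum to 12.
Cost minus that sum is 14 - 12 = 2.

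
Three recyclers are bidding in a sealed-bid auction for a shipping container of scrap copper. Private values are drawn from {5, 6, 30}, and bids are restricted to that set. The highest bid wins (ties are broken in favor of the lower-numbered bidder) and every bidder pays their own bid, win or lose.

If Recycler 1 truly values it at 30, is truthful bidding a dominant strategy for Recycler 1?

No

Consider the case where Recycler 2 bids 5 and Recycler 3 bids 5.
Truthful bid 30: wins, pays 30, utility 30 - 30 = 0.
Bid 5 instead: wins, pays 5, utility 30 - 5 = 25.
Since 25 > 0, bidding 5 is strictly better here, so truthful bidding is not dominant.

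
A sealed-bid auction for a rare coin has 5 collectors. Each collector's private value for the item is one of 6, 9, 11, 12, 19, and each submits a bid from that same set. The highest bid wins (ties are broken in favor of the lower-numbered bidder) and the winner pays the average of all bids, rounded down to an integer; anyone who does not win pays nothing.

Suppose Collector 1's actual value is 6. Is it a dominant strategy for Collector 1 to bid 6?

Yes

Check each profile of the others' bids and compare truth against every alternative bid.
Others bid (9, 9, 9, 9): truth gives 0, best alternative gives -3.
Others bid (6, 9, 9, 9): truth gives 0, best alternative gives -2.
Others bid (9, 6, 9, 9): truth gives 0, best alternative gives -2.
Others bid (9, 9, 6, 9): truth gives 0, best alternative gives -2.
Others bid (9, 9, 9, 6): truth gives 0, best alternative gives -2.
Others bid (6, 6, 6, 9): truth gives 0, best alternative gives -1.
(Remaining 619 profiles checked similarly; truth is weakly best in each.)
In every case the truthful bid is at least as good as any alternative, so it is a dominant strategy.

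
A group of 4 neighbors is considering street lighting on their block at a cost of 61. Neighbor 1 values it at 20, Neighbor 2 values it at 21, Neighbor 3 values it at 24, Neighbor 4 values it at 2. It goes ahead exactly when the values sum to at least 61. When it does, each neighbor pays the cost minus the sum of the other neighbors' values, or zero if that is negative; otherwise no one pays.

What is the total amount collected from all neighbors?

Total value 67 ≥ cost 61, so it is built.
Neighbor 1: others sum to 47; max(0, 61 - 47) = 14.
Neighbor 2: others sum to 46; max(0, 61 - 46) = 15.
Neighbor 3: others sum to 43; max(0, 61 - 43) = 18.
Neighbor 4: others sum to 65; max(0, 61 - 65) = 0.
Total collected = 14 + 15 + 18 + 0 = 47.

47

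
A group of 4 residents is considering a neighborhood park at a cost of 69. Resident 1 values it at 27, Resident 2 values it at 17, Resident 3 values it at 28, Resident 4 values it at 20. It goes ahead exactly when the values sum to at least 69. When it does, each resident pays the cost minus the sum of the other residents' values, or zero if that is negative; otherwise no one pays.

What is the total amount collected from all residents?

Total value 92 ≥ cost 69, so it is built.
Resident 1: others sum to 65; max(0, 69 - 65) = 4.
Resident 2: others sum to 75; max(0, 69 - 75) = 0.
Resident 3: others sum to 64; max(0, 69 - 64) = 5.
Resident 4: others sum to 72; max(0, 69 - 72) = 0.
Total collected = 4 + 0 + 5 + 0 = 9.

9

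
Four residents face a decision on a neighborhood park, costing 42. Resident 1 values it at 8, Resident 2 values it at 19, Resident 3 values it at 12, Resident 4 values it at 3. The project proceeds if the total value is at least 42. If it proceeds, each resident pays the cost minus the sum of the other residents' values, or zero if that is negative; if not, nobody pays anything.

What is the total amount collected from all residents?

Total value 42 ≥ cost 42, so it is built.
Resident 1: others sum to 34; max(0, 42 - 34) = 8.
Resident 2: others sum to 23; max(0, 42 - 23) = 19.
Resident 3: others sum to 30; max(0, 42 - 30) = 12.
Resident 4: others sum to 39; max(0, 42 - 39) = 3.
Total collected = 8 + 19 + 12 + 3 = 42.

42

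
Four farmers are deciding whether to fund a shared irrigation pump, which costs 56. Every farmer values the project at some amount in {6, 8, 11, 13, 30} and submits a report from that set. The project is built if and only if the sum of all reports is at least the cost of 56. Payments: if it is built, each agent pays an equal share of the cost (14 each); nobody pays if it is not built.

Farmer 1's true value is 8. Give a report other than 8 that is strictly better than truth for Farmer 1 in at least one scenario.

Suppose Farmer 2 reports 6, Farmer 3 reports 13 and Farmer 4 reports 30.
Report 8: project built, pays 14, utility 8 - 14 = -6.
Report 6: project not built, utility 0.
So reporting 6 beats truth here (0 > -6).

6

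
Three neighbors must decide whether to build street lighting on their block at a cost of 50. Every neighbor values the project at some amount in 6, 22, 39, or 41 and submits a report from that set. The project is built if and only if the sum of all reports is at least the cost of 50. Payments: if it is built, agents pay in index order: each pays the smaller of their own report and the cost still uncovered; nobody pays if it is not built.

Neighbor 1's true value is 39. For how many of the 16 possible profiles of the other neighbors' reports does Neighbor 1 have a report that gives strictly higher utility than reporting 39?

15

Others report (6, 22): truth gives 0; report 22 gives 17 > 0. Violating.
Others report (6, 39): truth gives 0; report 6 gives 33 > 0. Violating.
Others report (6, 41): truth gives 0; report 6 gives 33 > 0. Violating.
Others report (22, 6): truth gives 0; report 22 gives 17 > 0. Violating.
Others report (6, 6): truth gives 0; no alternative beats it.
(Checking all 16 profiles: 15 have a profitable deviation, 1 does not.)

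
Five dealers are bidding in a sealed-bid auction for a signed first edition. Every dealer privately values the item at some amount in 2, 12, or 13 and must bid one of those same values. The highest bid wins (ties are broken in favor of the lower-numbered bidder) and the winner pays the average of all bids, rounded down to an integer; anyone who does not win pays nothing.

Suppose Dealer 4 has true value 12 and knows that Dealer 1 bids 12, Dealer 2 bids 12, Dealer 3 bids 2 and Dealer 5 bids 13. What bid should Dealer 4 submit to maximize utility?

Bid 2: loses, pays 0, utility 0.
Bid 12: loses, pays 0, utility 0.
Bid 13: wins, pays 10, utility 12 - 10 = 2.
The best choice is 13 with utility 2.

13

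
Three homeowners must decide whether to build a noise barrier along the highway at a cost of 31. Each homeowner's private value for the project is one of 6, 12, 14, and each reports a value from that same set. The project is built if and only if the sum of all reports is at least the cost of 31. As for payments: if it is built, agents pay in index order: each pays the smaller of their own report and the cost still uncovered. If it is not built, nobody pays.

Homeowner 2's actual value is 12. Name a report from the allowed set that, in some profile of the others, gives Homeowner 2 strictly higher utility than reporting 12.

Suppose Homeowner 1 reports 12 and Homeowner 3 reports 14.
Report 12: project built, pays 12, utility 12 - 12 = 0.
Report 6: project built, pays 6, utility 12 - 6 = 6.
So reporting 6 beats truth here (6 > 0).

6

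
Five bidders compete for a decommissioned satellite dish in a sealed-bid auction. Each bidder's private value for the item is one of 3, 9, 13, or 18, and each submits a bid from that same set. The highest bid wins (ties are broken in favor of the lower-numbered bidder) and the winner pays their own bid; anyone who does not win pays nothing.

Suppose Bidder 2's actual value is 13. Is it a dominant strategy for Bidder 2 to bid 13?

No

Consider the case where Bidder 1 bids 3, Bidder 3 bids 3, Bidder 4 bids 3 and Bidder 5 bids 3.
Truthful bid 13: wins, pays 13, utility 13 - 13 = 0.
Bid 9 instead: wins, pays 9, utility 13 - 9 = 4.
Since 4 > 0, bidding 9 is strictly better here, so truthful bidding is not dominant.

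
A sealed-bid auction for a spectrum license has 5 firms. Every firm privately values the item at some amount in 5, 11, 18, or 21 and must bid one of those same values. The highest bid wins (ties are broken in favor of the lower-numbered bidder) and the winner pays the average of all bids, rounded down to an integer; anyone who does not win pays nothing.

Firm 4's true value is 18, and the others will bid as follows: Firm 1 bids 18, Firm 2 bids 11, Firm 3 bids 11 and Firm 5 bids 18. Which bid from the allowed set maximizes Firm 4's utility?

Bid 5: loses, pays 0, utility 0.
Bid 11: loses, pays 0, utility 0.
Bid 18: loses, pays 0, utility 0.
Bid 21: wins, pays 15, utility 18 - 15 = 3.
The best choice is 21 with utility 3.

21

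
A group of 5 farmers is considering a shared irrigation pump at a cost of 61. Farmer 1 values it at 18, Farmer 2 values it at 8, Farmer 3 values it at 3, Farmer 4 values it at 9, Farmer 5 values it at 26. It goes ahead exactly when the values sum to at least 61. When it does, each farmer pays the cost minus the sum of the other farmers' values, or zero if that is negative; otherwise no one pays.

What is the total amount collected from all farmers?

Total value 64 ≥ cost 61, so it is built.
Farmer 1: others sum to 46; max(0, 61 - 46) = 15.
Farmer 2: others sum to 56; max(0, 61 - 56) = 5.
Farmer 3: others sum to 61; max(0, 61 - 61) = 0.
Farmer 4: others sum to 55; max(0, 61 - 55) = 6.
Farmer 5: others sum to 38; max(0, 61 - 38) = 23.
Total collected = 15 + 5 + 0 + 6 + 23 = 49.

49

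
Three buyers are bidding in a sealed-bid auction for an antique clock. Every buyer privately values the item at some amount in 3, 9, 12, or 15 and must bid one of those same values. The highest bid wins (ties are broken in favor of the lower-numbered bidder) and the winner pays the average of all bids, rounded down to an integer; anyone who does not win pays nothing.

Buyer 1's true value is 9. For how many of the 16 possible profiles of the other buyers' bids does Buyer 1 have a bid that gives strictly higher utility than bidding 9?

1

Others bid (3, 3): truth gives 4; bid 3 gives 6 > 4. Violating.
Others bid (3, 9): truth gives 2; no alternative beats it.
Others bid (3, 12): truth gives 0; no alternative beats it.
(Checking all 16 profiles: 1 has a profitable deviation, 15 do not.)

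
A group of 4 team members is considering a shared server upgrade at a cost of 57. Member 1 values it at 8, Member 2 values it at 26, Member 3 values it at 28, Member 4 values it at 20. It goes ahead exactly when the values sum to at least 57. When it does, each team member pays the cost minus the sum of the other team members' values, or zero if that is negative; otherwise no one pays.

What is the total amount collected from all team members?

4

Total value 82 ≥ cost 57, so it is built.
Member 1: others sum to 74; max(0, 57 - 74) = 0.
Member 2: others sum to 56; max(0, 57 - 56) = 1.
Member 3: others sum to 54; max(0, 57 - 54) = 3.
Member 4: others sum to 62; max(0, 57 - 62) = 0.
Total collected = 0 + 1 + 3 + 0 = 4.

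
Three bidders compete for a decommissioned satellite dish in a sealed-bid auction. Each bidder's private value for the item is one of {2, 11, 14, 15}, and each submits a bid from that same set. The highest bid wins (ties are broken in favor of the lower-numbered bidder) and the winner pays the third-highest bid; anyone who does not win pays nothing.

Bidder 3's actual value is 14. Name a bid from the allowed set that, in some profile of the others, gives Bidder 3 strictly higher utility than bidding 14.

15

Suppose Bidder 1 bids 2 and Bidder 2 bids 14.
Bid 14: loses, pays 0, utility 0.
Bid 15: wins, pays 2, utility 14 - 2 = 12.
So bidding 15 beats truth here (12 > 0).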